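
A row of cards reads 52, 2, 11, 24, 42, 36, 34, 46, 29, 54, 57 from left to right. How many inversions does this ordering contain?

Sweep left to right; for each value list the smaller values that follow it:
52 → 2, 11, 24, 42, 36, 34, 46, 29 → 8
2 → none → 0
11 → none → 0
24 → none → 0
42 → 36, 34, 29 → 3
36 → 34, 29 → 2
34 → 29 → 1
46 → 29 → 1
29 → none → 0
54 → none → 0
57 → none → 0
Sum: 8 + 0 + 0 + 0 + 3 + 2 + 1 + 1 + 0 + 0 + 0 = 15

15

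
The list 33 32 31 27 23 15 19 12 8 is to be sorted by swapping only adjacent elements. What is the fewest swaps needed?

35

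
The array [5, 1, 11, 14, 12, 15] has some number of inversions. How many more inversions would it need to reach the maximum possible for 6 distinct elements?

13

Maximum inversions for 6 distinct elements is C(6, 2) = 6·5/2 = 15.
Current inversions — for each element, count later smaller elements:
5: 1
1: 0
11: 0
14: 1
12: 0
15: 0
Current total: 1 + 0 + 0 + 1 + 0 + 0 = 2
Shortfall: 15 − 2 = 13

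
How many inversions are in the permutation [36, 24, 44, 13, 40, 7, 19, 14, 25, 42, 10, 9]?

There are 42 out-of-order pairs.

Sweep left to right; for each value list the smaller values that follow it:
36 → 24, 13, 7, 19, 14, 25, 10, 9 → 8
24 → 13, 7, 19, 14, 10, 9 → 6
44 → 13, 40, 7, 19, 14, 25, 42, 10, 9 → 9
13 → 7, 10, 9 → 3
40 → 7, 19, 14, 25, 10, 9 → 6
7 → none → 0
19 → 14, 10, 9 → 3
14 → 10, 9 → 2
25 → 10, 9 → 2
42 → 10, 9 → 2
10 → 9 → 1
9 → none → 0
Sum: 8 + 6 + 9 + 3 + 6 + 0 + 3 + 2 + 2 + 2 + 1 + 0 = 42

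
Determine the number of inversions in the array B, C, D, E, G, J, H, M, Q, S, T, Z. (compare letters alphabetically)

1

Element-by-element contributions:
B: 0
C: 0
D: 0
E: 0
G: 0
J: 1
H: 0
M: 0
Q: 0
S: 0
T: 0
Z: 0
Sum: 0 + 0 + 0 + 0 + 0 + 1 + 0 + 0 + 0 + 0 + 0 + 0 = 1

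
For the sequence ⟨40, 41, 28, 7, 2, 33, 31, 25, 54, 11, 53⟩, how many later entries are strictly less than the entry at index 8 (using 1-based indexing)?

1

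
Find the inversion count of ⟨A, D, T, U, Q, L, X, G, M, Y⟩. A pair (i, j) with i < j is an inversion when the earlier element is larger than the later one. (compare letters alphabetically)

14 inversions

Sweep left to right; for each value list the smaller values that follow it:
A → none → 0
D → none → 0
T → Q, L, G, M → 4
U → Q, L, G, M → 4
Q → L, G, M → 3
L → G → 1
X → G, M → 2
G → none → 0
M → none → 0
Y → none → 0
Sum: 0 + 0 + 4 + 4 + 3 + 1 + 2 + 0 + 0 + 0 = 14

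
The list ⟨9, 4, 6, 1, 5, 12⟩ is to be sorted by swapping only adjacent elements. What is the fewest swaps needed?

The minimum number of adjacent swaps to sort an array equals its inversion count, since every such swap removes exactly one inversion.
Count inversions — for each element, later elements that are smaller:
9: 4, 6, 1, 5 → 4
4: 1 → 1
6: 1, 5 → 2
1: none → 0
5: none → 0
12: none → 0
Total inversions: 4 + 1 + 2 + 0 + 0 + 0 = 7

7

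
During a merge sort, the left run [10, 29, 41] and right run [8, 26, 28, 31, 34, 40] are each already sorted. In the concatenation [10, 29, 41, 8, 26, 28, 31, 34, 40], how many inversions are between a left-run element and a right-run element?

For each element r of the right run, count left-run elements greater than r:
r = 8: 10, 29, 41 → 3
r = 26: 29, 41 → 2
r = 28: 29, 41 → 2
r = 31: 41 → 1
r = 34: 41 → 1
r = 40: 41 → 1
Cross-inversions: 3 + 2 + 2 + 1 + 1 + 1 = 10

10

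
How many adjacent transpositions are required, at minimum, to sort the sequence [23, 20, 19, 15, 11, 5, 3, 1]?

Swaps: 28

Minimum adjacent swaps = number of inversions (each swap of adjacent out-of-order elements removes one inversion and no swap can remove more).
Count inversions — for each element, later elements that are smaller:
23: 20, 19, 15, 11, 5, 3, 1 → 7
20: 19, 15, 11, 5, 3, 1 → 6
19: 15, 11, 5, 3, 1 → 5
15: 11, 5, 3, 1 → 4
11: 5, 3, 1 → 3
5: 3, 1 → 2
3: 1 → 1
1: none → 0
Total inversions: 7 + 6 + 5 + 4 + 3 + 2 + 1 + 0 = 28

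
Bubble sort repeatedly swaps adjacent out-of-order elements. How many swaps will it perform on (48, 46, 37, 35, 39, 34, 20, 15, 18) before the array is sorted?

Swaps: 33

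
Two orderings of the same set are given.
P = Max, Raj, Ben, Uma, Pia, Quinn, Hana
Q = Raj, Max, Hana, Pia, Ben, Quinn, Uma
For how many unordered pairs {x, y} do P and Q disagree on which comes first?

8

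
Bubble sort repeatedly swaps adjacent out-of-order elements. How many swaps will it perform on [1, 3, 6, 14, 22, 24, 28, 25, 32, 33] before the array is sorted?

1 swap

The minimum number of adjacent swaps to sort an array equals its inversion count, since every such swap removes exactly one inversion.
Count inversions — for each element, later elements that are smaller:
1: none → 0
3: none → 0
6: none → 0
14: none → 0
22: none → 0
24: none → 0
28: 25 → 1
25: none → 0
32: none → 0
33: none → 0
Total inversions: 0 + 0 + 0 + 0 + 0 + 0 + 1 + 0 + 0 + 0 = 1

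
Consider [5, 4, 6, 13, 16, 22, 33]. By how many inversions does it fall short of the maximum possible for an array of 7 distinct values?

20

Maximum inversions for 7 distinct elements is C(7, 2) = 7·6/2 = 21.
Current inversions — for each element, count later smaller elements:
5: 1
4: 0
6: 0
13: 0
16: 0
22: 0
33: 0
Current total: 1 + 0 + 0 + 0 + 0 + 0 + 0 = 1
Shortfall: 21 − 1 = 20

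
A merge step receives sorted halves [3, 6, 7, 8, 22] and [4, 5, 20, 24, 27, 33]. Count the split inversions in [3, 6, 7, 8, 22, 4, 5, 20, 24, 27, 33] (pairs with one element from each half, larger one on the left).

9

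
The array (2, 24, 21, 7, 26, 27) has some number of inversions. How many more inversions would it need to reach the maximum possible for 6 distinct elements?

Maximum inversions for 6 distinct elements is C(6, 2) = 6·5/2 = 15.
Current inversions — for each element, count later smaller elements:
2: 0
24: 2
21: 1
7: 0
26: 0
27: 0
Current total: 0 + 2 + 1 + 0 + 0 + 0 = 3
Shortfall: 15 − 3 = 12

12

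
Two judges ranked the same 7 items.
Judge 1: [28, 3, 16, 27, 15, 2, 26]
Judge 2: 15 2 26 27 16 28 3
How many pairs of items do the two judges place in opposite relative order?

Assign each item its position (1..7) in the first ordering, then rewrite the second ordering as that position sequence:
positions: 28→1, 3→2, 16→3, 27→4, 15→5, 2→6, 26→7
second ordering as positions: [5, 6, 7, 4, 3, 1, 2]
Discordant pairs = inversions in this position sequence.
5: 4, 3, 1, 2 → 4
6: 4, 3, 1, 2 → 4
7: 4, 3, 1, 2 → 4
4: 3, 1, 2 → 3
3: 1, 2 → 2
1: 0
2: 0
Total: 4 + 4 + 4 + 3 + 2 + 0 + 0 = 17

17 discordant pairs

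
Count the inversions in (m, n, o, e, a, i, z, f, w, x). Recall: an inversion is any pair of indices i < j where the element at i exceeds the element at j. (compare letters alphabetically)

17 inversions

Sweep left to right; for each value list the smaller values that follow it:
m: 4
n: 4
o: 4
e: 1
a: 0
i: 1
z: 3
f: 0
w: 0
x: 0
Sum: 4 + 4 + 4 + 1 + 0 + 1 + 3 + 0 + 0 + 0 = 17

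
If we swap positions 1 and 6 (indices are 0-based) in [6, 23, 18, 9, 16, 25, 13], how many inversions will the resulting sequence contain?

4

Positions 1 and 6 hold 23 and 13; after swapping, the array is [6, 13, 18, 9, 16, 25, 23].
Sweep left to right; for each value list the smaller values that follow it:
6: 0
13: 1
18: 2
9: 0
16: 0
25: 1
23: 0
Sum: 0 + 1 + 2 + 0 + 0 + 1 + 0 = 4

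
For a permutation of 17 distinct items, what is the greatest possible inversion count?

136 inversions

A reversed (strictly descending) arrangement makes every pair an inversion, giving C(17, 2) inversions.
C(17, 2) = 17·16/2 = 136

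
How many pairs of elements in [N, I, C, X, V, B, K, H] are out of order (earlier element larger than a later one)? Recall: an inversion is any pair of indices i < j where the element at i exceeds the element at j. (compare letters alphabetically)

17

For each element, count later entries that are smaller:
N → I, C, B, K, H → 5
I → C, B, H → 3
C → B → 1
X → V, B, K, H → 4
V → B, K, H → 3
B → none → 0
K → H → 1
H → none → 0
Sum: 5 + 3 + 1 + 4 + 3 + 0 + 1 + 0 = 17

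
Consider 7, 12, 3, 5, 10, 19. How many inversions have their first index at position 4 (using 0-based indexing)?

0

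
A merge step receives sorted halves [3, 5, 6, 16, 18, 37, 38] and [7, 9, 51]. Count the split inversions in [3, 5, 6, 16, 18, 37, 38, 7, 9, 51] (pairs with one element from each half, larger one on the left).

Count, for every r in R, how many entries of L exceed r:
r = 7: 16, 18, 37, 38 → 4
r = 9: 16, 18, 37, 38 → 4
r = 51: none → 0
Cross-inversions: 4 + 4 + 0 = 8

8 cross-inversions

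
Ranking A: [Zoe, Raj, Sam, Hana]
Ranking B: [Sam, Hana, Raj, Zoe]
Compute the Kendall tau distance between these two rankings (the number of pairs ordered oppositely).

5

Assign each item its position (1..4) in the first ordering, then rewrite the second ordering as that position sequence:
positions: Zoe→1, Raj→2, Sam→3, Hana→4
second ordering as positions: [3, 4, 2, 1]
Discordant pairs = inversions in this position sequence.
3: 2, 1 → 2
4: 2, 1 → 2
2: 1 → 1
1: 0
Total: 2 + 2 + 1 + 0 = 5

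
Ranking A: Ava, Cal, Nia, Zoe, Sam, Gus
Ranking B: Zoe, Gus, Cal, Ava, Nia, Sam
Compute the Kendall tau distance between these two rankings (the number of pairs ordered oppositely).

Assign each item its position (1..6) in the first ordering, then rewrite the second ordering as that position sequence:
positions: Ava→1, Cal→2, Nia→3, Zoe→4, Sam→5, Gus→6
second ordering as positions: [4, 6, 2, 1, 3, 5]
Discordant pairs = inversions in this position sequence.
4: 2, 1, 3 → 3
6: 2, 1, 3, 5 → 4
2: 1 → 1
1: 0
3: 0
5: 0
Total: 3 + 4 + 1 + 0 + 0 + 0 = 8

8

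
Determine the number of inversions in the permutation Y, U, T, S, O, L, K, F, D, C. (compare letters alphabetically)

Sweep left to right; for each value list the smaller values that follow it:
Y: 9
U: 8
T: 7
S: 6
O: 5
L: 4
K: 3
F: 2
D: 1
C: 0
Sum: 9 + 8 + 7 + 6 + 5 + 4 + 3 + 2 + 1 + 0 = 45

45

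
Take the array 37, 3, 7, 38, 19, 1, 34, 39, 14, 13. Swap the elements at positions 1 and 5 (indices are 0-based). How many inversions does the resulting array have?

21 inversions

Positions 1 and 5 hold 3 and 1; after swapping, the array is [37, 1, 7, 38, 19, 3, 34, 39, 14, 13].
Sweep left to right; for each value list the smaller values that follow it:
37: 7
1: 0
7: 1
38: 5
19: 3
3: 0
34: 2
39: 2
14: 1
13: 0
Sum: 7 + 0 + 1 + 5 + 3 + 0 + 2 + 2 + 1 + 0 = 21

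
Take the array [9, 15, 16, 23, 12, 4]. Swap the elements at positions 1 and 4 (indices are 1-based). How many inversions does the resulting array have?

13

Positions 1 and 4 hold 9 and 23; after swapping, the array is [23, 15, 16, 9, 12, 4].
Count, for each position, how many later elements it exceeds:
23 → 15, 16, 9, 12, 4 → 5
15 → 9, 12, 4 → 3
16 → 9, 12, 4 → 3
9 → 4 → 1
12 → 4 → 1
4 → none → 0
Sum: 5 + 3 + 3 + 1 + 1 + 0 = 13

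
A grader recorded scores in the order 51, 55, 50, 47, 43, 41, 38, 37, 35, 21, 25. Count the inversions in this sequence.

Element-by-element contributions:
51 → 50, 47, 43, 41, 38, 37, 35, 21, 25 → 9
55 → 50, 47, 43, 41, 38, 37, 35, 21, 25 → 9
50 → 47, 43, 41, 38, 37, 35, 21, 25 → 8
47 → 43, 41, 38, 37, 35, 21, 25 → 7
43 → 41, 38, 37, 35, 21, 25 → 6
41 → 38, 37, 35, 21, 25 → 5
38 → 37, 35, 21, 25 → 4
37 → 35, 21, 25 → 3
35 → 21, 25 → 2
21 → none → 0
25 → none → 0
Sum: 9 + 9 + 8 + 7 + 6 + 5 + 4 + 3 + 2 + 0 + 0 = 53

Inversions: 53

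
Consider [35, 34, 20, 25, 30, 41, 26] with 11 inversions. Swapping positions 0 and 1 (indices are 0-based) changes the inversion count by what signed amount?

-1

Positions 0 and 1 hold 35 and 34; after swapping, the array is [34, 35, 20, 25, 30, 41, 26].
Sweep left to right; for each value list the smaller values that follow it:
34: 4
35: 4
20: 0
25: 0
30: 1
41: 1
26: 0
Sum: 4 + 4 + 0 + 0 + 1 + 1 + 0 = 10
Change: 10 − 11 = -1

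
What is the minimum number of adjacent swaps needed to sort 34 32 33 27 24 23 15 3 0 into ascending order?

Swaps: 35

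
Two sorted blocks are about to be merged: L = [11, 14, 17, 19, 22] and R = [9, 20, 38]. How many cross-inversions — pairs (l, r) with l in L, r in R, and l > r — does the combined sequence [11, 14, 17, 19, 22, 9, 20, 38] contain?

There are 6 cross-inversions.

Count, for every r in R, how many entries of L exceed r:
r = 9: 11, 14, 17, 19, 22 → 5
r = 20: 22 → 1
r = 38: none → 0
Cross-inversions: 5 + 1 + 0 = 6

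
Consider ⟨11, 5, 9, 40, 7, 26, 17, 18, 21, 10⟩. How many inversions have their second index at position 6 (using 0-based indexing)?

2 such elements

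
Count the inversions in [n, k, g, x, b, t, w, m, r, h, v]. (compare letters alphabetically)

Element-by-element contributions:
n → k, g, b, m, h → 5
k → g, b, h → 3
g → b → 1
x → b, t, w, m, r, h, v → 7
b → none → 0
t → m, r, h → 3
w → m, r, h, v → 4
m → h → 1
r → h → 1
h → none → 0
v → none → 0
Sum: 5 + 3 + 1 + 7 + 0 + 3 + 4 + 1 + 1 + 0 + 0 = 25

25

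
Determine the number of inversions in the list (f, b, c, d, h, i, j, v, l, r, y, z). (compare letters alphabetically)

Sweep left to right; for each value list the smaller values that follow it:
f → b, c, d → 3
b → none → 0
c → none → 0
d → none → 0
h → none → 0
i → none → 0
j → none → 0
v → l, r → 2
l → none → 0
r → none → 0
y → none → 0
z → none → 0
Sum: 3 + 0 + 0 + 0 + 0 + 0 + 0 + 2 + 0 + 0 + 0 + 0 = 5

5 inversions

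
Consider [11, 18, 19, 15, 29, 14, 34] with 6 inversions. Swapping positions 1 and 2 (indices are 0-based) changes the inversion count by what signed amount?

+1

Positions 1 and 2 hold 18 and 19; after swapping, the array is [11, 19, 18, 15, 29, 14, 34].
For each element, count later entries that are smaller:
11: 0
19: 3
18: 2
15: 1
29: 1
14: 0
34: 0
Sum: 0 + 3 + 2 + 1 + 1 + 0 + 0 = 7
Change: 7 − 6 = +1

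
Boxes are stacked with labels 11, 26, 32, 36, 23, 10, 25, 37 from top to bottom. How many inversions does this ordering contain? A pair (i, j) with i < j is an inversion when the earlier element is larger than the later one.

Sweep left to right; for each value list the smaller values that follow it:
11 → 10 → 1
26 → 23, 10, 25 → 3
32 → 23, 10, 25 → 3
36 → 23, 10, 25 → 3
23 → 10 → 1
10 → none → 0
25 → none → 0
37 → none → 0
Sum: 1 + 3 + 3 + 3 + 1 + 0 + 0 + 0 = 11

Out-of-order pairs: 11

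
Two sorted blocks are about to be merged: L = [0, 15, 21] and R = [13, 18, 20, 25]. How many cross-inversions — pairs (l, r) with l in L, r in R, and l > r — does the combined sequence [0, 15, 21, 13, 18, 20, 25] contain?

For each element r of the right run, count left-run elements greater than r:
r = 13: 15, 21 → 2
r = 18: 21 → 1
r = 20: 21 → 1
r = 25: none → 0
Cross-inversions: 2 + 1 + 1 + 0 = 4

4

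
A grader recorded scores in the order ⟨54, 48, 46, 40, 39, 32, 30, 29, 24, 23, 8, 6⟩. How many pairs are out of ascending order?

Element-by-element contributions:
54: 11
48: 10
46: 9
40: 8
39: 7
32: 6
30: 5
29: 4
24: 3
23: 2
8: 1
6: 0
Sum: 11 + 10 + 9 + 8 + 7 + 6 + 5 + 4 + 3 + 2 + 1 + 0 = 66

66 inversions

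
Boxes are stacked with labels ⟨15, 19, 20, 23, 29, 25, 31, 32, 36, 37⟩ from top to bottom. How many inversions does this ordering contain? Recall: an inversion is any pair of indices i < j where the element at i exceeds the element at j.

1

Count, for each position, how many later elements it exceeds:
15 → none → 0
19 → none → 0
20 → none → 0
23 → none → 0
29 → 25 → 1
25 → none → 0
31 → none → 0
32 → none → 0
36 → none → 0
37 → none → 0
Sum: 0 + 0 + 0 + 0 + 1 + 0 + 0 + 0 + 0 + 0 = 1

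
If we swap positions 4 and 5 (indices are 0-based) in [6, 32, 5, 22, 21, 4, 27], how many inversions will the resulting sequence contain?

10 inversions

Positions 4 and 5 hold 21 and 4; after swapping, the array is [6, 32, 5, 22, 4, 21, 27].
Sweep left to right; for each value list the smaller values that follow it:
6 → 5, 4 → 2
32 → 5, 22, 4, 21, 27 → 5
5 → 4 → 1
22 → 4, 21 → 2
4 → none → 0
21 → none → 0
27 → none → 0
Sum: 2 + 5 + 1 + 2 + 0 + 0 + 0 = 10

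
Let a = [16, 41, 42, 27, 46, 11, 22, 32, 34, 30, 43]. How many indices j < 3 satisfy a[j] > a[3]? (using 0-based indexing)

2

The element at index 3 is 27.
Elements before it: 16, 41, 42
Those larger than 27: 41, 42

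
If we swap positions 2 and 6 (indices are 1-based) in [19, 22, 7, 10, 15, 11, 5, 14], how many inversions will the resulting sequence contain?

15

Positions 2 and 6 hold 22 and 11; after swapping, the array is [19, 11, 7, 10, 15, 22, 5, 14].
For each element, count later entries that are smaller:
19 → 11, 7, 10, 15, 5, 14 → 6
11 → 7, 10, 5 → 3
7 → 5 → 1
10 → 5 → 1
15 → 5, 14 → 2
22 → 5, 14 → 2
5 → none → 0
14 → none → 0
Sum: 6 + 3 + 1 + 1 + 2 + 2 + 0 + 0 = 15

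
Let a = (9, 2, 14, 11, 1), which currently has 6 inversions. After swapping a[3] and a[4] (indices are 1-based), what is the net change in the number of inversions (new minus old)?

-1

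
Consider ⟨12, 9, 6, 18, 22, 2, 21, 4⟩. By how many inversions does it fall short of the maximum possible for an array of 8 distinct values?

13

Maximum inversions for 8 distinct elements is C(8, 2) = 8·7/2 = 28.
Current inversions — for each element, count later smaller elements:
12: 4
9: 3
6: 2
18: 2
22: 3
2: 0
21: 1
4: 0
Current total: 4 + 3 + 2 + 2 + 3 + 0 + 1 + 0 = 15
Shortfall: 28 − 15 = 13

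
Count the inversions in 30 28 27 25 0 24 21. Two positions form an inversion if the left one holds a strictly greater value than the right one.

19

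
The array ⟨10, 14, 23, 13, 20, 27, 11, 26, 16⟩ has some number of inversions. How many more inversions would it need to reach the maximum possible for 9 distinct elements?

Maximum inversions for 9 distinct elements is C(9, 2) = 9·8/2 = 36.
Current inversions — for each element, count later smaller elements:
10: 0
14: 2
23: 4
13: 1
20: 2
27: 3
11: 0
26: 1
16: 0
Current total: 0 + 2 + 4 + 1 + 2 + 3 + 0 + 1 + 0 = 13
Shortfall: 36 − 13 = 23

23 inversions short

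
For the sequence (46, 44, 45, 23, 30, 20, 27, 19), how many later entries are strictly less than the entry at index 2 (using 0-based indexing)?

5

The element at index 2 is 45.
Elements after it: 23, 30, 20, 27, 19
Those smaller than 45: 23, 30, 20, 27, 19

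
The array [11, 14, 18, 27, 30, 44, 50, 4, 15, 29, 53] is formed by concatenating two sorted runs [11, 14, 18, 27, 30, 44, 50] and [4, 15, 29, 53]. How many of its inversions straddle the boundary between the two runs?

15 split inversions

For each element r of the right run, count left-run elements greater than r:
r = 4: 11, 14, 18, 27, 30, 44, 50 → 7
r = 15: 18, 27, 30, 44, 50 → 5
r = 29: 30, 44, 50 → 3
r = 53: none → 0
Cross-inversions: 7 + 5 + 3 + 0 = 15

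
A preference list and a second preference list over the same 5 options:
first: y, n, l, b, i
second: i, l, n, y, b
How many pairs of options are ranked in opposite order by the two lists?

Pairs: 7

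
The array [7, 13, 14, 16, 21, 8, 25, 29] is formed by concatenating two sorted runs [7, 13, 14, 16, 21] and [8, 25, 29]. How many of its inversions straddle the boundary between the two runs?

There are 4 cross-inversions.

For each element r of the right run, count left-run elements greater than r:
r = 8: 13, 14, 16, 21 → 4
r = 25: none → 0
r = 29: none → 0
Cross-inversions: 4 + 0 + 0 = 4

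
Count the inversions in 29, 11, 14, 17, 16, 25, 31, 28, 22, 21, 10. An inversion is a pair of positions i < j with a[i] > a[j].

27

Element-by-element contributions:
29: 9
11: 1
14: 1
17: 2
16: 1
25: 3
31: 4
28: 3
22: 2
21: 1
10: 0
Sum: 9 + 1 + 1 + 2 + 1 + 3 + 4 + 3 + 2 + 1 + 0 = 27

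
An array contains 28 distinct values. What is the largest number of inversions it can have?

The maximum occurs when the array is in strictly decreasing order: every one of the C(28, 2) pairs is inverted.
C(28, 2) = 28·27/2 = 378

378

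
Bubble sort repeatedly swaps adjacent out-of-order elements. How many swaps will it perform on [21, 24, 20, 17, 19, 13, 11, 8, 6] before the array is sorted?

The minimum number of adjacent swaps to sort an array equals its inversion count, since every such swap removes exactly one inversion.
Count inversions — for each element, later elements that are smaller:
21: 20, 17, 19, 13, 11, 8, 6 → 7
24: 20, 17, 19, 13, 11, 8, 6 → 7
20: 17, 19, 13, 11, 8, 6 → 6
17: 13, 11, 8, 6 → 4
19: 13, 11, 8, 6 → 4
13: 11, 8, 6 → 3
11: 8, 6 → 2
8: 6 → 1
6: none → 0
Total inversions: 7 + 7 + 6 + 4 + 4 + 3 + 2 + 1 + 0 = 34

34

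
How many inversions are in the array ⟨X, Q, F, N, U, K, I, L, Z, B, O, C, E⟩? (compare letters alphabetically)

Count, for each position, how many later elements it exceeds:
X → Q, F, N, U, K, I, L, B, O, C, E → 11
Q → F, N, K, I, L, B, O, C, E → 9
F → B, C, E → 3
N → K, I, L, B, C, E → 6
U → K, I, L, B, O, C, E → 7
K → I, B, C, E → 4
I → B, C, E → 3
L → B, C, E → 3
Z → B, O, C, E → 4
B → none → 0
O → C, E → 2
C → none → 0
E → none → 0
Sum: 11 + 9 + 3 + 6 + 7 + 4 + 3 + 3 + 4 + 0 + 2 + 0 + 0 = 52

There are 52 out-of-order pairs.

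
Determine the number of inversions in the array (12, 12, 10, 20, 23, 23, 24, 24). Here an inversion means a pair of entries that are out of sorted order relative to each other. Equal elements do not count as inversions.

2

For each element, count later entries that are smaller:
12 → 10 → 1
12 → 10 → 1
10 → none → 0
20 → none → 0
23 → none → 0
23 → none → 0
24 → none → 0
24 → none → 0
Sum: 1 + 1 + 0 + 0 + 0 + 0 + 0 + 0 = 2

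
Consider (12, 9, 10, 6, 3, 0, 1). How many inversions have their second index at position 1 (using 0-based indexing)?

The element at index 1 is 9.
Elements before it: 12
Those larger than 9: 12

1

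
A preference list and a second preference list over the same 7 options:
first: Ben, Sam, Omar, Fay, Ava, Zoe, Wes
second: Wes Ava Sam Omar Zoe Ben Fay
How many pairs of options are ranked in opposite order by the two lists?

Assign each item its position (1..7) in the first ordering, then rewrite the second ordering as that position sequence:
positions: Ben→1, Sam→2, Omar→3, Fay→4, Ava→5, Zoe→6, Wes→7
second ordering as positions: [7, 5, 2, 3, 6, 1, 4]
Discordant pairs = inversions in this position sequence.
7: 5, 2, 3, 6, 1, 4 → 6
5: 2, 3, 1, 4 → 4
2: 1 → 1
3: 1 → 1
6: 1, 4 → 2
1: 0
4: 0
Total: 6 + 4 + 1 + 1 + 2 + 0 + 0 = 14

14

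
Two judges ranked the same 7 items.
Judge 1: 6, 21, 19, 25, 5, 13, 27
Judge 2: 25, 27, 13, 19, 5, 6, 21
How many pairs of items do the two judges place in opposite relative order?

16 discordant pairs

Assign each item its position (1..7) in the first ordering, then rewrite the second ordering as that position sequence:
positions: 6→1, 21→2, 19→3, 25→4, 5→5, 13→6, 27→7
second ordering as positions: [4, 7, 6, 3, 5, 1, 2]
Discordant pairs = inversions in this position sequence.
4: 3, 1, 2 → 3
7: 6, 3, 5, 1, 2 → 5
6: 3, 5, 1, 2 → 4
3: 1, 2 → 2
5: 1, 2 → 2
1: 0
2: 0
Total: 3 + 5 + 4 + 2 + 2 + 0 + 0 = 16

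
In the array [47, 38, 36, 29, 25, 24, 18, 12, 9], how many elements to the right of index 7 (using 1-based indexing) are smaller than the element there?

2

The element at index 7 is 18.
Elements after it: 12, 9
Those smaller than 18: 12, 9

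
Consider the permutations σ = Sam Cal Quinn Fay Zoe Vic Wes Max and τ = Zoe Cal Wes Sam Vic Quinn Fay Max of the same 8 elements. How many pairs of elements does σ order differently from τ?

11

Assign each item its position (1..8) in the first ordering, then rewrite the second ordering as that position sequence:
positions: Sam→1, Cal→2, Quinn→3, Fay→4, Zoe→5, Vic→6, Wes→7, Max→8
second ordering as positions: [5, 2, 7, 1, 6, 3, 4, 8]
Discordant pairs = inversions in this position sequence.
5: 2, 1, 3, 4 → 4
2: 1 → 1
7: 1, 6, 3, 4 → 4
1: 0
6: 3, 4 → 2
3: 0
4: 0
8: 0
Total: 4 + 1 + 4 + 0 + 2 + 0 + 0 + 0 = 11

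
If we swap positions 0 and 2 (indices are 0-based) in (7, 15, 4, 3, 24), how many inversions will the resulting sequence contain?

Positions 0 and 2 hold 7 and 4; after swapping, the array is [4, 15, 7, 3, 24].
For each element, count later entries that are smaller:
4 → 3 → 1
15 → 7, 3 → 2
7 → 3 → 1
3 → none → 0
24 → none → 0
Sum: 1 + 2 + 1 + 0 + 0 = 4

4 inversions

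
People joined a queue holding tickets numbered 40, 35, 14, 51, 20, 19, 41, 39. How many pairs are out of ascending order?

Inversions: 14

Element-by-element contributions:
40: 5
35: 3
14: 0
51: 4
20: 1
19: 0
41: 1
39: 0
Sum: 5 + 3 + 0 + 4 + 1 + 0 + 1 + 0 = 14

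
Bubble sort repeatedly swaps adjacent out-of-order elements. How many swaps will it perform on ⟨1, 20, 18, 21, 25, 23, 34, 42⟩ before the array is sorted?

2

Each adjacent swap fixes exactly one inversion, so the minimum swap count equals the number of inversions.
Count inversions — for each element, later elements that are smaller:
1: none → 0
20: 18 → 1
18: none → 0
21: none → 0
25: 23 → 1
23: none → 0
34: none → 0
42: none → 0
Total inversions: 0 + 1 + 0 + 0 + 1 + 0 + 0 + 0 = 2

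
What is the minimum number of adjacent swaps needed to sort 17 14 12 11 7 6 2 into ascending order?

Adjacent swaps: 21

Each adjacent swap fixes exactly one inversion, so the minimum swap count equals the number of inversions.
Count inversions — for each element, later elements that are smaller:
17: 14, 12, 11, 7, 6, 2 → 6
14: 12, 11, 7, 6, 2 → 5
12: 11, 7, 6, 2 → 4
11: 7, 6, 2 → 3
7: 6, 2 → 2
6: 2 → 1
2: none → 0
Total inversions: 6 + 5 + 4 + 3 + 2 + 1 + 0 = 21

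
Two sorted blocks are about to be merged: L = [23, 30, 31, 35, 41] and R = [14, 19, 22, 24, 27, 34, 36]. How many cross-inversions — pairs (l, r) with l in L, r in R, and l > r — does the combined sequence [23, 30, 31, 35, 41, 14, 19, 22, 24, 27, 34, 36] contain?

Take each right-half value and tally the left-half values above it:
r = 14: 23, 30, 31, 35, 41 → 5
r = 19: 23, 30, 31, 35, 41 → 5
r = 22: 23, 30, 31, 35, 41 → 5
r = 24: 30, 31, 35, 41 → 4
r = 27: 30, 31, 35, 41 → 4
r = 34: 35, 41 → 2
r = 36: 41 → 1
Cross-inversions: 5 + 5 + 5 + 4 + 4 + 2 + 1 = 26

26 split inversions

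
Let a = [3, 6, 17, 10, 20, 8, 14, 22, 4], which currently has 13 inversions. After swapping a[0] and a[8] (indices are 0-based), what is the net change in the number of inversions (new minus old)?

Positions 0 and 8 hold 3 and 4; after swapping, the array is [4, 6, 17, 10, 20, 8, 14, 22, 3].
Sweep left to right; for each value list the smaller values that follow it:
4: 1
6: 1
17: 4
10: 2
20: 3
8: 1
14: 1
22: 1
3: 0
Sum: 1 + 1 + 4 + 2 + 3 + 1 + 1 + 1 + 0 = 14
Change: 14 − 13 = +1

+1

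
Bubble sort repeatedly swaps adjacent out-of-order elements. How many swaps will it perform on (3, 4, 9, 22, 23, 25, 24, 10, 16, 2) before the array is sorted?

18 adjacent swaps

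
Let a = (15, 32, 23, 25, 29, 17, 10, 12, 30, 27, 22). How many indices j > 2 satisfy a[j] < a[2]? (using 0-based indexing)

4

The element at index 2 is 23.
Elements after it: 25, 29, 17, 10, 12, 30, 27, 22
Those smaller than 23: 17, 10, 12, 22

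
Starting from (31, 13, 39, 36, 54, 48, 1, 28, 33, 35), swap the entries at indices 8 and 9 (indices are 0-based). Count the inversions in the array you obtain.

Positions 8 and 9 hold 33 and 35; after swapping, the array is [31, 13, 39, 36, 54, 48, 1, 28, 35, 33].
Count, for each position, how many later elements it exceeds:
31 → 13, 1, 28 → 3
13 → 1 → 1
39 → 36, 1, 28, 35, 33 → 5
36 → 1, 28, 35, 33 → 4
54 → 48, 1, 28, 35, 33 → 5
48 → 1, 28, 35, 33 → 4
1 → none → 0
28 → none → 0
35 → 33 → 1
33 → none → 0
Sum: 3 + 1 + 5 + 4 + 5 + 4 + 0 + 0 + 1 + 0 = 23

There are 23 inversions.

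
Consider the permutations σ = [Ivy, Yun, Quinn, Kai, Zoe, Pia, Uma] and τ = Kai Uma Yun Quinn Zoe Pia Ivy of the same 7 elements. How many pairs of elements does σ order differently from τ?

Assign each item its position (1..7) in the first ordering, then rewrite the second ordering as that position sequence:
positions: Ivy→1, Yun→2, Quinn→3, Kai→4, Zoe→5, Pia→6, Uma→7
second ordering as positions: [4, 7, 2, 3, 5, 6, 1]
Discordant pairs = inversions in this position sequence.
4: 2, 3, 1 → 3
7: 2, 3, 5, 6, 1 → 5
2: 1 → 1
3: 1 → 1
5: 1 → 1
6: 1 → 1
1: 0
Total: 3 + 5 + 1 + 1 + 1 + 1 + 0 = 12

12 discordant pairs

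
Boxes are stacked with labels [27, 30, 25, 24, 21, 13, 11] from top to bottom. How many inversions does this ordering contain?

Count, for each position, how many later elements it exceeds:
27: 5
30: 5
25: 4
24: 3
21: 2
13: 1
11: 0
Sum: 5 + 5 + 4 + 3 + 2 + 1 + 0 = 20

20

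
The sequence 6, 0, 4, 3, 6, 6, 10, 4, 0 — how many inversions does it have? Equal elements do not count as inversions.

For each element, count later entries that are smaller:
6 → 0, 4, 3, 4, 0 → 5
0 → none → 0
4 → 3, 0 → 2
3 → 0 → 1
6 → 4, 0 → 2
6 → 4, 0 → 2
10 → 4, 0 → 2
4 → 0 → 1
0 → none → 0
Sum: 5 + 0 + 2 + 1 + 2 + 2 + 2 + 1 + 0 = 15

15 inversions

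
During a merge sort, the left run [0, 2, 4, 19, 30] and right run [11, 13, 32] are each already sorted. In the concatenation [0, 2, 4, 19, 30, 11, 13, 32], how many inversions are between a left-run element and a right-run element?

Cross-inversions: 4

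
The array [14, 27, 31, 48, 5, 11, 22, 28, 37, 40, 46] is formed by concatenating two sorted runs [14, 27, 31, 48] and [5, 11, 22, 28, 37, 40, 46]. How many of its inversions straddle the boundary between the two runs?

Count, for every r in R, how many entries of L exceed r:
r = 5: 14, 27, 31, 48 → 4
r = 11: 14, 27, 31, 48 → 4
r = 22: 27, 31, 48 → 3
r = 28: 31, 48 → 2
r = 37: 48 → 1
r = 40: 48 → 1
r = 46: 48 → 1
Cross-inversions: 4 + 4 + 3 + 2 + 1 + 1 + 1 = 16

16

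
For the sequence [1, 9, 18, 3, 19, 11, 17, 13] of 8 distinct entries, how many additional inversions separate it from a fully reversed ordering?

Maximum inversions for 8 distinct elements is C(8, 2) = 8·7/2 = 28.
Current inversions — for each element, count later smaller elements:
1: 0
9: 1
18: 4
3: 0
19: 3
11: 0
17: 1
13: 0
Current total: 0 + 1 + 4 + 0 + 3 + 0 + 1 + 0 = 9
Shortfall: 28 − 9 = 19

19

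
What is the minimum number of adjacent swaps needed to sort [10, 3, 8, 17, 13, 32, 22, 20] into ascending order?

Minimum adjacent swaps = number of inversions (each swap of adjacent out-of-order elements removes one inversion and no swap can remove more).
Count inversions — for each element, later elements that are smaller:
10: 3, 8 → 2
3: none → 0
8: none → 0
17: 13 → 1
13: none → 0
32: 22, 20 → 2
22: 20 → 1
20: none → 0
Total inversions: 2 + 0 + 0 + 1 + 0 + 2 + 1 + 0 = 6

6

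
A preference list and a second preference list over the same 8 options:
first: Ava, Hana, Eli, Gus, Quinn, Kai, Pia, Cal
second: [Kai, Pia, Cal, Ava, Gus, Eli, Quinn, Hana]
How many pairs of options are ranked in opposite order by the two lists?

19

Assign each item its position (1..8) in the first ordering, then rewrite the second ordering as that position sequence:
positions: Ava→1, Hana→2, Eli→3, Gus→4, Quinn→5, Kai→6, Pia→7, Cal→8
second ordering as positions: [6, 7, 8, 1, 4, 3, 5, 2]
Discordant pairs = inversions in this position sequence.
6: 1, 4, 3, 5, 2 → 5
7: 1, 4, 3, 5, 2 → 5
8: 1, 4, 3, 5, 2 → 5
1: 0
4: 3, 2 → 2
3: 2 → 1
5: 2 → 1
2: 0
Total: 5 + 5 + 5 + 0 + 2 + 1 + 1 + 0 = 19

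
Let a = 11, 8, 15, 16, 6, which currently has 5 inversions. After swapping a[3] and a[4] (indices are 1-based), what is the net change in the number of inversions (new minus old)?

Positions 3 and 4 hold 15 and 16; after swapping, the array is [11, 8, 16, 15, 6].
Count, for each position, how many later elements it exceeds:
11: 2
8: 1
16: 2
15: 1
6: 0
Sum: 2 + 1 + 2 + 1 + 0 = 6
Change: 6 − 5 = +1

+1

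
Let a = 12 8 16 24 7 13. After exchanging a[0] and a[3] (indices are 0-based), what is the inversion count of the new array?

There are 10 inversions.

Positions 0 and 3 hold 12 and 24; after swapping, the array is [24, 8, 16, 12, 7, 13].
For each element, count later entries that are smaller:
24: 5
8: 1
16: 3
12: 1
7: 0
13: 0
Sum: 5 + 1 + 3 + 1 + 0 + 0 = 10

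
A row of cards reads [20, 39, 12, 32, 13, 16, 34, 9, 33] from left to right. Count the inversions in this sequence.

19

For each element, count later entries that are smaller:
20: 4
39: 7
12: 1
32: 3
13: 1
16: 1
34: 2
9: 0
33: 0
Sum: 4 + 7 + 1 + 3 + 1 + 1 + 2 + 0 + 0 = 19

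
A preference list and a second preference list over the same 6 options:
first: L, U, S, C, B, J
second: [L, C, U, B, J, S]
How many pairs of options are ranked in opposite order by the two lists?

4

Assign each item its position (1..6) in the first ordering, then rewrite the second ordering as that position sequence:
positions: L→1, U→2, S→3, C→4, B→5, J→6
second ordering as positions: [1, 4, 2, 5, 6, 3]
Discordant pairs = inversions in this position sequence.
1: 0
4: 2, 3 → 2
2: 0
5: 3 → 1
6: 3 → 1
3: 0
Total: 0 + 2 + 0 + 1 + 1 + 0 = 4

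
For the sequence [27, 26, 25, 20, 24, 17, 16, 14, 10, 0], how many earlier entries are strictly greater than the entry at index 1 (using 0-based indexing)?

1 such element

The element at index 1 is 26.
Elements before it: 27
Those larger than 26: 27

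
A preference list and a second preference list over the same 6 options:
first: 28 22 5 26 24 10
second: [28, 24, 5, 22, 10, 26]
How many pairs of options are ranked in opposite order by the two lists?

Assign each item its position (1..6) in the first ordering, then rewrite the second ordering as that position sequence:
positions: 28→1, 22→2, 5→3, 26→4, 24→5, 10→6
second ordering as positions: [1, 5, 3, 2, 6, 4]
Discordant pairs = inversions in this position sequence.
1: 0
5: 3, 2, 4 → 3
3: 2 → 1
2: 0
6: 4 → 1
4: 0
Total: 0 + 3 + 1 + 0 + 1 + 0 = 5

5 pairs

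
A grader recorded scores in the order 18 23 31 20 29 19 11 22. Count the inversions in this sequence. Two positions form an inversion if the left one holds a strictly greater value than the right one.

For each element, count later entries that are smaller:
18: 1
23: 4
31: 5
20: 2
29: 3
19: 1
11: 0
22: 0
Sum: 1 + 4 + 5 + 2 + 3 + 1 + 0 + 0 = 16

16 inversions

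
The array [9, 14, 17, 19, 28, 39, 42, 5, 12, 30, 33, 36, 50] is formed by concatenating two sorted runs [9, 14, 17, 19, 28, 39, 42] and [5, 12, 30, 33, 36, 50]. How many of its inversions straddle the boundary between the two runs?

For each element r of the right run, count left-run elements greater than r:
r = 5: 9, 14, 17, 19, 28, 39, 42 → 7
r = 12: 14, 17, 19, 28, 39, 42 → 6
r = 30: 39, 42 → 2
r = 33: 39, 42 → 2
r = 36: 39, 42 → 2
r = 50: none → 0
Cross-inversions: 7 + 6 + 2 + 2 + 2 + 0 = 19

19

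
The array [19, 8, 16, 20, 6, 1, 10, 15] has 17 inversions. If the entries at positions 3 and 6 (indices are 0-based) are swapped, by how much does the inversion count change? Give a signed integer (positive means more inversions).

Positions 3 and 6 hold 20 and 10; after swapping, the array is [19, 8, 16, 10, 6, 1, 20, 15].
Element-by-element contributions:
19: 6
8: 2
16: 4
10: 2
6: 1
1: 0
20: 1
15: 0
Sum: 6 + 2 + 4 + 2 + 1 + 0 + 1 + 0 = 16
Change: 16 − 17 = -1

-1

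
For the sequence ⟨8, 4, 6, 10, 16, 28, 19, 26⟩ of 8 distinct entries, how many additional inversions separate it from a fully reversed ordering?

24

Maximum inversions for 8 distinct elements is C(8, 2) = 8·7/2 = 28.
Current inversions — for each element, count later smaller elements:
8: 2
4: 0
6: 0
10: 0
16: 0
28: 2
19: 0
26: 0
Current total: 2 + 0 + 0 + 0 + 0 + 2 + 0 + 0 = 4
Shortfall: 28 − 4 = 24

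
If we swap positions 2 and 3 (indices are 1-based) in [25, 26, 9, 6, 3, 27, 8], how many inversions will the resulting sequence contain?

12 inversions

Positions 2 and 3 hold 26 and 9; after swapping, the array is [25, 9, 26, 6, 3, 27, 8].
Count, for each position, how many later elements it exceeds:
25: 4
9: 3
26: 3
6: 1
3: 0
27: 1
8: 0
Sum: 4 + 3 + 3 + 1 + 0 + 1 + 0 = 12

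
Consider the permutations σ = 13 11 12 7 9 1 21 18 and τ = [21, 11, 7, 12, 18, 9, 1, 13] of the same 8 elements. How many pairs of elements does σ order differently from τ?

Assign each item its position (1..8) in the first ordering, then rewrite the second ordering as that position sequence:
positions: 13→1, 11→2, 12→3, 7→4, 9→5, 1→6, 21→7, 18→8
second ordering as positions: [7, 2, 4, 3, 8, 5, 6, 1]
Discordant pairs = inversions in this position sequence.
7: 2, 4, 3, 5, 6, 1 → 6
2: 1 → 1
4: 3, 1 → 2
3: 1 → 1
8: 5, 6, 1 → 3
5: 1 → 1
6: 1 → 1
1: 0
Total: 6 + 1 + 2 + 1 + 3 + 1 + 1 + 0 = 15

15 discordant pairs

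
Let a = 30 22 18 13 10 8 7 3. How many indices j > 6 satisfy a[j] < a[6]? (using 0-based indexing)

The element at index 6 is 7.
Elements after it: 3
Those smaller than 7: 3

1 such element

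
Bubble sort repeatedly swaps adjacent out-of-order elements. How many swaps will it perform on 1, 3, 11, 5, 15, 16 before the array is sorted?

Each adjacent swap fixes exactly one inversion, so the minimum swap count equals the number of inversions.
Count inversions — for each element, later elements that are smaller:
1: none → 0
3: none → 0
11: 5 → 1
5: none → 0
15: none → 0
16: none → 0
Total inversions: 0 + 0 + 1 + 0 + 0 + 0 = 1

1 swap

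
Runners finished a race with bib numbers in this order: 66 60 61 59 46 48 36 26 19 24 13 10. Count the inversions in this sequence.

63 inversions

Sweep left to right; for each value list the smaller values that follow it:
66 → 60, 61, 59, 46, 48, 36, 26, 19, 24, 13, 10 → 11
60 → 59, 46, 48, 36, 26, 19, 24, 13, 10 → 9
61 → 59, 46, 48, 36, 26, 19, 24, 13, 10 → 9
59 → 46, 48, 36, 26, 19, 24, 13, 10 → 8
46 → 36, 26, 19, 24, 13, 10 → 6
48 → 36, 26, 19, 24, 13, 10 → 6
36 → 26, 19, 24, 13, 10 → 5
26 → 19, 24, 13, 10 → 4
19 → 13, 10 → 2
24 → 13, 10 → 2
13 → 10 → 1
10 → none → 0
Sum: 11 + 9 + 9 + 8 + 6 + 6 + 5 + 4 + 2 + 2 + 1 + 0 = 63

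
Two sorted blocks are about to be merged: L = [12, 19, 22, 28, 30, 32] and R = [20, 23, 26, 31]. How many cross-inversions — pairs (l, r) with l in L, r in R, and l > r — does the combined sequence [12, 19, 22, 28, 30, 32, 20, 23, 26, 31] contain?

11

For each element r of the right run, count left-run elements greater than r:
r = 20: 22, 28, 30, 32 → 4
r = 23: 28, 30, 32 → 3
r = 26: 28, 30, 32 → 3
r = 31: 32 → 1
Cross-inversions: 4 + 3 + 3 + 1 = 11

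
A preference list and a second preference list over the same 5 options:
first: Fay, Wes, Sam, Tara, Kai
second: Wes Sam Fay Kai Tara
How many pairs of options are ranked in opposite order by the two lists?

Pairs: 3

Assign each item its position (1..5) in the first ordering, then rewrite the second ordering as that position sequence:
positions: Fay→1, Wes→2, Sam→3, Tara→4, Kai→5
second ordering as positions: [2, 3, 1, 5, 4]
Discordant pairs = inversions in this position sequence.
2: 1 → 1
3: 1 → 1
1: 0
5: 4 → 1
4: 0
Total: 1 + 1 + 0 + 1 + 0 = 3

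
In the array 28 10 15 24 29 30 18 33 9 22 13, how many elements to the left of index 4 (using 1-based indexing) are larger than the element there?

The element at index 4 is 24.
Elements before it: 28, 10, 15
Those larger than 24: 28

1 such element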